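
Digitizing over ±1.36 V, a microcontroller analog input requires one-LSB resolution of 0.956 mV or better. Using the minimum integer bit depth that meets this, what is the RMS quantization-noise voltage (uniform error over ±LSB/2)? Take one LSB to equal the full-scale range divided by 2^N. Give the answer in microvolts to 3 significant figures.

192 µV

Span: 1.36 V − (-1.36 V) = 2.72 V.
2.72 V / 0.956 mV = 2845. Since 2^11 = 2048 and 2^12 = 4096, N = 12.
LSB = 2.72 V / 2^12 = 0.66406 mV.
σ_q = LSB/√12 = 0.66406 mV/3.4641 = 192 µV.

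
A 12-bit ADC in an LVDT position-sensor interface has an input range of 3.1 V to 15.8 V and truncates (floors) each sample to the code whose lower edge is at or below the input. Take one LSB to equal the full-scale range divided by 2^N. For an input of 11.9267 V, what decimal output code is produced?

2846

Span: 15.8 V − (3.1 V) = 12.7 V. LSB = 12.7 V / 2^12 ≈ 3.101 mV.
V_in − V_min = 11.9267 − (3.1) = 8.8267 V.
Divide by LSB: 8.8267 × 4096/12.7 = 2846.7845.
Truncating gives code 2846.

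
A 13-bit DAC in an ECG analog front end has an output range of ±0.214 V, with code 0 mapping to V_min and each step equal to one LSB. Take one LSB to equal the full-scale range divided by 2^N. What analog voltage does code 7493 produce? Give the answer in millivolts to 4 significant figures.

177.5 mV

Span: 0.214 V − (-0.214 V) = 0.428 V. LSB = 0.428 V / 2^13.
Output = V_min + (7493/8192) × range = -0.214 + 0.914673 × 0.428 V
      = -0.214 V + 0.391480 V = 0.177480 V.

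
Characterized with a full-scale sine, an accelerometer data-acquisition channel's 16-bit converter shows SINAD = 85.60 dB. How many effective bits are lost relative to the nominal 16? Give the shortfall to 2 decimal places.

2.07 bits

ENOB = (SINAD − 1.76)/6.02 = (85.60 − 1.76)/6.02 = 13.9269 bits.
Lost resolution: 16 − 13.9269 = 2.0731 bits.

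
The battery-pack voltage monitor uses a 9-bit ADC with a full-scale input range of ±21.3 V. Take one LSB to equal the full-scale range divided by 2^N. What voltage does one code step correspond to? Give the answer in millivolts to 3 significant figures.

The full-scale span is 21.3 − (-21.3) = 42.6 V.
2^9 = 512 levels.
LSB = 42.6 V ÷ 2^9 = 42.6/512 V = 83.2 mV.

83.2 mV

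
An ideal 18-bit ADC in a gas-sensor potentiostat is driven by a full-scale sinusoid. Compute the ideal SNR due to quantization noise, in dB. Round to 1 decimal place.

110.1 dB

SNR = 6.02·18 + 1.76 = 110.12 dB.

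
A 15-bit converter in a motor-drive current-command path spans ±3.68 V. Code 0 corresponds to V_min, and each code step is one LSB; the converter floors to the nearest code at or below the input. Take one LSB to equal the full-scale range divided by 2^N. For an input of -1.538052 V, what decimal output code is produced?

9536

Span: 3.68 V − (-3.68 V) = 7.36 V. LSB = 7.36 V / 2^15 ≈ 224.6 µV.
code = ⌊(V_in − V_min)/LSB⌋ = ⌊(V_in − V_min) × 2^15 / range⌋
     = ⌊(-1.538052 − (-3.68)) × 32768 / 7.36⌋ = ⌊2.141948 × 32768/7.36⌋
     = ⌊9536.325⌋ = 9536.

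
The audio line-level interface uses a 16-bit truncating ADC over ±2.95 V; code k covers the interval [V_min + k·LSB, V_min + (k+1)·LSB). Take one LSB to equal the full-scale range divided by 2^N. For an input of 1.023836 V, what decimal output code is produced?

Full-scale range = 2.95 V − (-2.95 V) = 5.9 V. LSB = 5.9 V / 2^16 ≈ 90.03 µV.
(V_in − V_min) × 2^16/range = (1.023836 − (-2.95)) × 65536/5.9 = 44140.562.
Floor → code = 44140.

44140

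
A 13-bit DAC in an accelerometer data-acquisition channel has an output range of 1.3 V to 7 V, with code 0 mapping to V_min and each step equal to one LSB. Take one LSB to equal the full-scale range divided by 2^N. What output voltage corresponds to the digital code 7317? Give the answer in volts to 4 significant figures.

6.391 V

Full-scale range = 7 V − (1.3 V) = 5.7 V. LSB = 5.7 V / 2^13.
Output = V_min + (7317/8192) × range = 1.3 + 0.893188 × 5.7 V
      = 1.3 V + 5.09117 V = 6.39117 V.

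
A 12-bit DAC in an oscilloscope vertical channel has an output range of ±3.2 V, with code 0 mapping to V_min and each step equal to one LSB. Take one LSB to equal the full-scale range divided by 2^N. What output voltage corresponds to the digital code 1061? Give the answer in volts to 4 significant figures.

The full-scale span is 3.2 − (-3.2) = 6.4 V. LSB = 6.4 V / 2^12.
V_out = V_min + code × LSB = -3.2 V + 1061 × 6.4 V / 4096
      = -3.2 + 1.65781 = -1.54219 V.

-1.542 V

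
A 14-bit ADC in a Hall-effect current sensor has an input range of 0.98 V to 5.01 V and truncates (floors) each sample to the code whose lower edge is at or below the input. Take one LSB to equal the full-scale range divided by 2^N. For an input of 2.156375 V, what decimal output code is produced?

4782

Range = 5.01 − (0.98) = 4.03 V. LSB = 4.03 V / 2^14 ≈ 246.0 µV.
V_in − V_min = 2.156375 − (0.98) = 1.176375 V.
Divide by LSB: 1.176375 × 16384/4.03 = 4782.5628.
Truncating gives code 4782.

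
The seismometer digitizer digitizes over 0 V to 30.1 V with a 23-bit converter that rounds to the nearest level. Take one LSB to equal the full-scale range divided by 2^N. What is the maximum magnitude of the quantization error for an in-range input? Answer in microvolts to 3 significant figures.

1.79 µV

V_FS = 30.1 V.
One LSB is 30.1 V / 8388608 = 3.5882 µV.
Worst-case error for round-to-nearest is half an LSB: 1.79 µV.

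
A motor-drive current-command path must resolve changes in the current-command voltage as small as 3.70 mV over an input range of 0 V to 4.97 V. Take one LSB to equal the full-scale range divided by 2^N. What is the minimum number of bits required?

11 bits

Span = 4.97 V.
Required number of levels: 4.97/3.70 mV = 1343.2; smallest N with 2^N ≥ that is 11.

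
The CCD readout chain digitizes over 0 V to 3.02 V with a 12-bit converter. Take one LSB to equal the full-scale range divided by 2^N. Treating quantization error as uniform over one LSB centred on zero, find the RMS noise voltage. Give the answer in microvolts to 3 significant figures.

Full-scale range = 3.02 V.
LSB = 3.02 V ÷ 2^12 = 3.02/4096 V = 0.73730 mV.
σ_q = LSB/√12 = 0.73730 mV/3.4641 = 213 µV.

213 µV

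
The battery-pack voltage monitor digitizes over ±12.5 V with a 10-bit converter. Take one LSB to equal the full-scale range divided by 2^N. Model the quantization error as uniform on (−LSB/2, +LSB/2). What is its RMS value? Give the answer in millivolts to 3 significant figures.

7.05 mV

Range = 12.5 − (-12.5) = 25 V.
One LSB is 25 V / 1024 = 24.414 mV.
RMS of a uniform error over width LSB is LSB/√12 = 7.05 mV.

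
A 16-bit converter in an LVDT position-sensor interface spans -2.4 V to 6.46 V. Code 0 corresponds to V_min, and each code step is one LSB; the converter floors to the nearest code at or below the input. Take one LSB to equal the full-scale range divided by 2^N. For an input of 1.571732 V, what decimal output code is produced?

29378

The full-scale span is 6.46 − (-2.4) = 8.86 V. LSB = 8.86 V / 2^16 ≈ 135.2 µV.
(V_in − V_min) × 2^16/range = (1.571732 − (-2.4)) × 65536/8.86 = 29378.265.
Floor → code = 29378.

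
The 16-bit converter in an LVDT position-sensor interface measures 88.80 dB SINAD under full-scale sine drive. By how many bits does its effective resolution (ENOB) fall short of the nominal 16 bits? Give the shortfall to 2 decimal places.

1.54 bits

N_eff = (88.80 − 1.76)/6.02 = 14.4585 bits.
Shortfall = 16 − 14.4585 = 1.5415 bits.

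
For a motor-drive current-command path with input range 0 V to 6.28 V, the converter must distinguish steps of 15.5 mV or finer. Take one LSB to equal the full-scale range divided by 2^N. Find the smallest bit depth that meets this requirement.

Span = 6.28 V.
Need 2^N ≥ 6.28 V / 15.5 mV = 405.2 → N_min = 9.

9 bits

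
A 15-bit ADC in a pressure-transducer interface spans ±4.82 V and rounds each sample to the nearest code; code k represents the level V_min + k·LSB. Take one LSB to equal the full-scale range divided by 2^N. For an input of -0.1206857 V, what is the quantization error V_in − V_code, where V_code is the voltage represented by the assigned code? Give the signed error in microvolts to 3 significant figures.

Full-scale range = 4.82 V − (-4.82 V) = 9.64 V. LSB = 9.64 V / 2^15 ≈ 294.2 µV.
(V_in − V_min)/LSB = (-0.1206857 − (-4.82)) × 32768/9.64 = 15973.7688 → nearest code k = 15974.
V_code = -4.82 + (15974/32768) × 9.64 = -0.12061767578 V.
Error = V_in − V_code = -0.1206857 − (-0.12061767578) = −68.0 µV.

−68.0 µV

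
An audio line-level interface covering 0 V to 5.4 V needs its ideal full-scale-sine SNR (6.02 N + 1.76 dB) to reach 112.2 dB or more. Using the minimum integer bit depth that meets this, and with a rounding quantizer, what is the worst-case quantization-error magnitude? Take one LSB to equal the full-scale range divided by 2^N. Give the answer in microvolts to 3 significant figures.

Full-scale range = 5.4 V.
Required N = ⌈(112.2 − 1.76)/6.02⌉ = ⌈18.346⌉ = 19.
One LSB is 5.4 V / 524288 = 10.300 µV.
Half an LSB is 5.15 µV.

5.15 µV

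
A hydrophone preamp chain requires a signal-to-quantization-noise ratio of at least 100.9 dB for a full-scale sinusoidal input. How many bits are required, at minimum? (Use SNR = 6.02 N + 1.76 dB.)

17 bits

6.02 N + 1.76 ≥ 100.9 gives N ≥ 16.468, so the minimum integer is 17.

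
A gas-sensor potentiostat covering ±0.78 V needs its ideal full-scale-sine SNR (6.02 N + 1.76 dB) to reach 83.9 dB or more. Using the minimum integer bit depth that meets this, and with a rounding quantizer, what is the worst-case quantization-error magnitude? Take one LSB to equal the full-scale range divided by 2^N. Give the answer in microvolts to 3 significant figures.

47.6 µV

Span: 0.78 V − (-0.78 V) = 1.56 V.
Required N = ⌈(83.9 − 1.76)/6.02⌉ = ⌈13.645⌉ = 14.
One LSB is 1.56 V / 16384 = 95.215 µV.
|e|_max = LSB/2 = 47.6 µV.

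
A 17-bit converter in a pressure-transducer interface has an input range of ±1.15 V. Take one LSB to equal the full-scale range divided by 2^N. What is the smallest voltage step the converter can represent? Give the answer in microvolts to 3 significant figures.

Range = 1.15 − (-1.15) = 2.3 V.
Number of codes = 2^17 = 131072.
Step size = 2.3/131072 V = 17.5 µV.

17.5 µV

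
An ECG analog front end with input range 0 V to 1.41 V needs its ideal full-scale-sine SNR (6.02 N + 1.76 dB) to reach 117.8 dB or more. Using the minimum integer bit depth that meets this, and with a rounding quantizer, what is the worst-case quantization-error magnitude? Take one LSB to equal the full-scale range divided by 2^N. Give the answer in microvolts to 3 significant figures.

Range is 1.41 V.
6.02 N + 1.76 ≥ 117.8 gives N ≥ 19.276, so the minimum integer is 20.
LSB = 1.41 V / 2^20 = 1.3447 µV.
Half an LSB is 0.672 µV.

0.672 µV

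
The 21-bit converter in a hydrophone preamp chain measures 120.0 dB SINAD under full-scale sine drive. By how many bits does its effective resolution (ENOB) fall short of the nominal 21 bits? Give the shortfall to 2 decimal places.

Effective bits = (120.0 − 1.76)/6.02 = 19.6412.
21 − 19.6412 = 1.36 bits below nominal.

1.36 bits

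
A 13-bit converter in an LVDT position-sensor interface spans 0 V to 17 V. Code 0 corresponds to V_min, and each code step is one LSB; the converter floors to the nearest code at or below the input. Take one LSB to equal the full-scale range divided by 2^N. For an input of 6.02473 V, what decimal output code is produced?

2903

Full-scale range = 17 V. LSB = 17 V / 2^13 ≈ 2.075 mV.
(V_in − V_min) × 2^13/range = (6.02473 − (0)) × 8192/17 = 2903.211.
Floor → code = 2903.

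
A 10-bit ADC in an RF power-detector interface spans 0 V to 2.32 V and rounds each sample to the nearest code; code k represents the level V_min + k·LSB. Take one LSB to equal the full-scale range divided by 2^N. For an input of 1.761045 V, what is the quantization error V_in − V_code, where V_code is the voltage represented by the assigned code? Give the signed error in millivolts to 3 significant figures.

+0.654 mV

Range is 2.32 V. LSB = 2.32 V / 2^10 ≈ 2.266 mV.
Position in LSBs: (1.761045 − (0)) × 1024/2.32 = 777.2888; rounding gives k = 777.
V_code = 0 + (777/1024) × 2.32 = 1.760390625 V.
Error = V_in − V_code = 1.761045 − (1.760390625) = +0.654 mV.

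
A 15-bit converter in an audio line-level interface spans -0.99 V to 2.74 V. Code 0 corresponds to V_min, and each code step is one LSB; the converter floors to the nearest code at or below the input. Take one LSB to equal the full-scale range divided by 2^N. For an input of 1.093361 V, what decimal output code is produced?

Span: 2.74 V − (-0.99 V) = 3.73 V. LSB = 3.73 V / 2^15 ≈ 113.8 µV.
code = ⌊(V_in − V_min)/LSB⌋ = ⌊(V_in − V_min) × 2^15 / range⌋
     = ⌊(1.093361 − (-0.99)) × 32768 / 3.73⌋ = ⌊2.083361 × 32768/3.73⌋
     = ⌊18302.298⌋ = 18302.

18302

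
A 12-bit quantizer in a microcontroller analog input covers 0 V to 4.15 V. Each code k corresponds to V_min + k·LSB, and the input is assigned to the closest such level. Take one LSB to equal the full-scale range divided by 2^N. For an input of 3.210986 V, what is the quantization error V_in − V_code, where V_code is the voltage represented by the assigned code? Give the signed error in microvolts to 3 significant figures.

Span = 4.15 V. LSB = 4.15 V / 2^12 ≈ 1.013 mV.
(3.210986 − (0)) / LSB = 3.210986 × 4096/4.15 = 3169.2045. Nearest integer: k = 3169.
Reconstructed level: 0 + 3169 × 4.15/4096 V = 3.210778809 V.
V_in − V_code = 3.210986 − (3.210778809) = +207 µV.

+207 µV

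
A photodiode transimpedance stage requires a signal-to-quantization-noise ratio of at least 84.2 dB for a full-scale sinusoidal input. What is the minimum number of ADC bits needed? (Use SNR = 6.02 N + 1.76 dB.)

14 bits

Required N = ⌈(84.2 − 1.76)/6.02⌉ = ⌈13.694⌉ = 14.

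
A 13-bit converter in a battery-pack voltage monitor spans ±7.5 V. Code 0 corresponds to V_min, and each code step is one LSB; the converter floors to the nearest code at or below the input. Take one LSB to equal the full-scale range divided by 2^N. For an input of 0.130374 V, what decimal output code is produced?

Range = 7.5 − (-7.5) = 15 V. LSB = 15 V / 2^13 ≈ 1.831 mV.
V_in − V_min = 0.130374 − (-7.5) = 7.630374 V.
Divide by LSB: 7.630374 × 8192/15 = 4167.2016.
Truncating gives code 4167.

4167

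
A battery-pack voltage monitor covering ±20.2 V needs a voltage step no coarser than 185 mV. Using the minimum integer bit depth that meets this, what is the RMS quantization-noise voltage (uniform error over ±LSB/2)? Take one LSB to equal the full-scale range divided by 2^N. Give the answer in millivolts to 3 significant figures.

45.6 mV

The full-scale span is 20.2 − (-20.2) = 40.4 V.
Levels needed ≥ 40.4/185 mV = 218.4. 2^8 = 256 suffices, so N_min = 8.
LSB = 40.4 V / 2^8 = 157.81 mV.
σ_q = LSB/√12 = 157.81 mV/3.4641 = 45.6 mV.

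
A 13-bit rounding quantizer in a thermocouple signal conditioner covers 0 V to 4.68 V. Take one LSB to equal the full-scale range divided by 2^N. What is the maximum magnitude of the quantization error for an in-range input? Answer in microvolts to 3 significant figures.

Full-scale range = 4.68 V.
One LSB is 4.68 V / 8192 = 0.57129 mV.
|e|_max = LSB/2 = 286 µV.

286 µV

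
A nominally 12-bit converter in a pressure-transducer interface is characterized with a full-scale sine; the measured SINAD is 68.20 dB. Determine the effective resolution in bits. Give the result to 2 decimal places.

(68.20 − 1.76) / 6.02 = 66.44/6.02 = 11.0365 effective bits.

11.04 bits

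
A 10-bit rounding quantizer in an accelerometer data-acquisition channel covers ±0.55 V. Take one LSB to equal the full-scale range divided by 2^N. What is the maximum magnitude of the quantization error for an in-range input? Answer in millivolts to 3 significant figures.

The full-scale span is 0.55 − (-0.55) = 1.1 V.
One LSB is 1.1 V / 1024 = 1.0742 mV.
A rounding quantizer has |error| ≤ LSB/2 = 0.537 mV.

0.537 mV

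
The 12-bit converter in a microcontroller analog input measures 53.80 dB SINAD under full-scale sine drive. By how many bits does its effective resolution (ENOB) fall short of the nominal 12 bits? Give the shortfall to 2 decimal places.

3.36 bits

N_eff = (53.80 − 1.76)/6.02 = 8.6445 bits.
12 − 8.6445 = 3.36 bits below nominal.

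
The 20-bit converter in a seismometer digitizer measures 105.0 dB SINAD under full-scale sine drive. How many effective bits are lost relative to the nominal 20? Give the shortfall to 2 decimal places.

2.85 bits

N_eff = (105.0 − 1.76)/6.02 = 17.1495 bits.
Shortfall = 20 − 17.1495 = 2.8505 bits.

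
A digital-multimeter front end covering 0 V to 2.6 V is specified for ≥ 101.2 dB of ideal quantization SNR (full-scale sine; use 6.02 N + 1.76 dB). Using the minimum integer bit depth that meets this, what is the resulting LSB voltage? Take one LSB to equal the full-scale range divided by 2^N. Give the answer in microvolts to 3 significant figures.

19.8 µV

Full-scale range = 2.6 V.
Solving 6.02 N ≥ 101.2 − 1.76: N ≥ 16.518. Round up → N = 17.
Step size = 2.6/131072 V = 19.8 µV.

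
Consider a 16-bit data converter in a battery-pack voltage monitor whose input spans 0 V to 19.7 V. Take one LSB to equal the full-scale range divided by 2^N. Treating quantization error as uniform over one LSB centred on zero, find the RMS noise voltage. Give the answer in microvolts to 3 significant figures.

86.8 µV

Range is 19.7 V.
One LSB is 19.7 V / 65536 = 300.60 µV.
σ_q = LSB/√12 = 300.60 µV/3.4641 = 86.8 µV.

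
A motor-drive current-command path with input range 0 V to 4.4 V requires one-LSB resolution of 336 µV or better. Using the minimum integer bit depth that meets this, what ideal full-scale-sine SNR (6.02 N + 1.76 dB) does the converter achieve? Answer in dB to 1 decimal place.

V_FS = 4.4 V.
Need 2^N ≥ 4.4 V / 336 µV = 13100 → N_min = 14.
SNR = 6.02 × 14 + 1.76 = 86.04 dB.

86.0 dB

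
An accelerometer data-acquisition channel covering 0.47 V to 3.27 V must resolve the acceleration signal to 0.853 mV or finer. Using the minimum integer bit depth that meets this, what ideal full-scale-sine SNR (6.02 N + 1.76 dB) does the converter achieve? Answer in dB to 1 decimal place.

The full-scale span is 3.27 − (0.47) = 2.8 V.
2.8 V / 0.853 mV = 3283. Since 2^11 = 2048 and 2^12 = 4096, N = 12.
Ideal SNR at N = 12: 6.02·12 + 1.76 = 74.0 dB.

74.0 dB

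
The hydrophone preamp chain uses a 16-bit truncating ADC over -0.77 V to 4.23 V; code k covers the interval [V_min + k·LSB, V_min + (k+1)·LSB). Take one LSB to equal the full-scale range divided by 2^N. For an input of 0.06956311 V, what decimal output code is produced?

The full-scale span is 4.23 − (-0.77) = 5 V. LSB = 5 V / 2^16 ≈ 76.29 µV.
code = ⌊(V_in − V_min)/LSB⌋ = ⌊(V_in − V_min) × 2^16 / range⌋
     = ⌊(0.06956311 − (-0.77)) × 65536 / 5⌋ = ⌊0.83956311 × 65536/5⌋
     = ⌊11004.322⌋ = 11004.

11004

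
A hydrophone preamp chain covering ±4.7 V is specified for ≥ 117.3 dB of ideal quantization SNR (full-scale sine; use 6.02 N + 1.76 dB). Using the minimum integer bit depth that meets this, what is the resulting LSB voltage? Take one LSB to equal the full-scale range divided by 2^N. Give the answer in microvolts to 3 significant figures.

Range = 4.7 − (-4.7) = 9.4 V.
Required N = ⌈(117.3 − 1.76)/6.02⌉ = ⌈19.193⌉ = 20.
One LSB is 9.4 V / 1048576 = 8.96 µV.

8.96 µV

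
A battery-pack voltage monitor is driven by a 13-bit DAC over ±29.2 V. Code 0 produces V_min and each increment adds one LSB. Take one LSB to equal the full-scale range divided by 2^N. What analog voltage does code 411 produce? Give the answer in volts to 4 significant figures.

Range = 29.2 − (-29.2) = 58.4 V. LSB = 58.4 V / 2^13.
V_out = V_min + code × LSB = -29.2 V + 411 × 58.4 V / 8192
      = -29.2 + 2.92998 = -26.2700 V.

-26.27 V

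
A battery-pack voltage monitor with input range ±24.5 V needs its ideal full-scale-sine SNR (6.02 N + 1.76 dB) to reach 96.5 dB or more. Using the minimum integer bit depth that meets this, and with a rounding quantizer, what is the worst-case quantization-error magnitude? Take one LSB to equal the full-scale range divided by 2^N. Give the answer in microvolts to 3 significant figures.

Range = 24.5 − (-24.5) = 49 V.
N ≥ (96.5 − 1.76)/6.02 = 15.738 → N_min = 16.
One LSB is 49 V / 65536 = 0.74768 mV.
|e|_max = LSB/2 = 374 µV.

374 µV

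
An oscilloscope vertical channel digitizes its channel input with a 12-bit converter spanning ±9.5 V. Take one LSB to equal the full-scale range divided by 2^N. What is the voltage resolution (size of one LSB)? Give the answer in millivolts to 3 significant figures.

4.64 mV

Full-scale range = 9.5 V − (-9.5 V) = 19 V.
2^12 = 4096 levels.
LSB = 19 V / 2^12 = 4.64 mV.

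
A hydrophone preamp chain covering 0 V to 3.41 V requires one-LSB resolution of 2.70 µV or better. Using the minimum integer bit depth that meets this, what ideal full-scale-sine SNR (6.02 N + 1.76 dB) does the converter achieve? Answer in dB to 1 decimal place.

128.2 dB

Span = 3.41 V.
Required number of levels: 3.41/2.70 µV = 1.2630e6; smallest N with 2^N ≥ that is 21.
Ideal SNR at N = 21: 6.02·21 + 1.76 = 128.2 dB.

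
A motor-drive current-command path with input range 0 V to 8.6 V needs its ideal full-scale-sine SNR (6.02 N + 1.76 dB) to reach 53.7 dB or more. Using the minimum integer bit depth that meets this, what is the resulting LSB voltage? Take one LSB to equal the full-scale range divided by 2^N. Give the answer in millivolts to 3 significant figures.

V_FS = 8.6 V.
6.02 N + 1.76 ≥ 53.7 gives N ≥ 8.628, so the minimum integer is 9.
LSB = 8.6 V ÷ 2^9 = 8.6/512 V = 16.8 mV.

16.8 mV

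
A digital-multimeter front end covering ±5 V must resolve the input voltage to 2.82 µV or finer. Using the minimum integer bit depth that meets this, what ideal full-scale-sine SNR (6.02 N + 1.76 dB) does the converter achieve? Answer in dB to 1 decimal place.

134.2 dB

Range = 5 − (-5) = 10 V.
Levels needed ≥ 10/2.82 µV = 3.546e6. 2^22 = 4194304 suffices, so N_min = 22.
Ideal SNR at N = 22: 6.02·22 + 1.76 = 134.2 dB.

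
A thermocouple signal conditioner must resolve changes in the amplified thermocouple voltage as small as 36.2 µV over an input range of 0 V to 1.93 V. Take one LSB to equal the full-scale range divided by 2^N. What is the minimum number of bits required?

Span = 1.93 V.
Levels needed ≥ 1.93/36.2 µV = 53310. 2^16 = 65536 suffices, so N_min = 16.

16 bits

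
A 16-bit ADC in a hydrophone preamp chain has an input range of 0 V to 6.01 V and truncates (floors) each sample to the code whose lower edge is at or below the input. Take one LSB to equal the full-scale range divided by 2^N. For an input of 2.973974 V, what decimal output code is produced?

Full-scale range = 6.01 V. LSB = 6.01 V / 2^16 ≈ 91.71 µV.
V_in − V_min = 2.973974 − (0) = 2.973974 V.
Divide by LSB: 2.973974 × 65536/6.01 = 32429.6772.
Truncating gives code 32429.

32429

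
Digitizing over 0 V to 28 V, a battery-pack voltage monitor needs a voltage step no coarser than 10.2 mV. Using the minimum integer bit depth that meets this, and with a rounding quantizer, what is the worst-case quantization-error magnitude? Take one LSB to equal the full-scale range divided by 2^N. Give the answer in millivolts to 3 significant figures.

3.42 mV

Range is 28 V.
Need 2^N ≥ 28 V / 10.2 mV = 2745 → N_min = 12.
Step size = 28/4096 V = 6.8359 mV.
|e|_max = LSB/2 = 3.42 mV.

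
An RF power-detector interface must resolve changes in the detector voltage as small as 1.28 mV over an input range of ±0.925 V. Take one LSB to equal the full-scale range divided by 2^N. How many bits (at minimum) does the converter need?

The full-scale span is 0.925 − (-0.925) = 1.85 V.
1.85 V / 1.28 mV = 1445. Since 2^10 = 1024 and 2^11 = 2048, N = 11.

11 bits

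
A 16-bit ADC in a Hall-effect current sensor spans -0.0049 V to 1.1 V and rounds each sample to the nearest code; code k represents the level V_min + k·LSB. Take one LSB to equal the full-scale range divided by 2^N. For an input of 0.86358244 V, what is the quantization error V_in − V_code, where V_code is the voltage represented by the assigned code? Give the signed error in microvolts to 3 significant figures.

Span: 1.1 V − (-0.0049 V) = 1.1049 V. LSB = 1.1049 V / 2^16 ≈ 16.86 µV.
(0.86358244 − (-0.0049)) / LSB = 0.86848244 × 65536/1.1049 = 51513.1371. Nearest integer: k = 51513.
V_code = -0.0049 + (51513/65536) × 1.1049 = 0.86358012848 V.
V_in − V_code = 0.86358244 − (0.86358012848) = +2.31 µV.

+2.31 µV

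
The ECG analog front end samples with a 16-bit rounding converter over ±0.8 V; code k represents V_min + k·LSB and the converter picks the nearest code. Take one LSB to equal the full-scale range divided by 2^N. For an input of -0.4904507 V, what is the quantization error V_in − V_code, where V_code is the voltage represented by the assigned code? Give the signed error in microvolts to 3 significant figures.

Range = 0.8 − (-0.8) = 1.6 V. LSB = 1.6 V / 2^16 ≈ 24.41 µV.
(V_in − V_min)/LSB = (-0.4904507 − (-0.8)) × 65536/1.6 = 12679.1393 → nearest code k = 12679.
V_code = -0.8 + (12679/65536) × 1.6 = -0.49045410156 V.
e = -0.4904507 − (-0.49045410156) = +3.40 µV.

+3.40 µV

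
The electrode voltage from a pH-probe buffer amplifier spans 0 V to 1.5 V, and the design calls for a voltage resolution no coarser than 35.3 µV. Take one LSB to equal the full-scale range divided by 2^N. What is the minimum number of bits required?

Range is 1.5 V.
Required number of levels: 1.5/35.3 µV = 42493; smallest N with 2^N ≥ that is 16.

16 bits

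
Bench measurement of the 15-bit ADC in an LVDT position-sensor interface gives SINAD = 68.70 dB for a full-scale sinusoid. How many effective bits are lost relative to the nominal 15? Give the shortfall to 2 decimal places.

3.88 bits

Effective bits = (68.70 − 1.76)/6.02 = 11.1196.
Shortfall = 15 − 11.1196 = 3.8804 bits.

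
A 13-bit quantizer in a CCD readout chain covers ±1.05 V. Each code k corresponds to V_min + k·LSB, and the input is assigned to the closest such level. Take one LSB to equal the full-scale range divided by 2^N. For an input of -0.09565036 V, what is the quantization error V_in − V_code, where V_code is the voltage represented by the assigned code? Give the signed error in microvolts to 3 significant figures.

−32.7 µV

The full-scale span is 1.05 − (-1.05) = 2.1 V. LSB = 2.1 V / 2^13 ≈ 256.3 µV.
(V_in − V_min)/LSB = (-0.09565036 − (-1.05)) × 8192/2.1 = 3722.8725 → nearest code k = 3723.
Reconstructed level: -1.05 + 3723 × 2.1/8192 V = -0.09561767578 V.
e = -0.09565036 − (-0.09561767578) = −32.7 µV.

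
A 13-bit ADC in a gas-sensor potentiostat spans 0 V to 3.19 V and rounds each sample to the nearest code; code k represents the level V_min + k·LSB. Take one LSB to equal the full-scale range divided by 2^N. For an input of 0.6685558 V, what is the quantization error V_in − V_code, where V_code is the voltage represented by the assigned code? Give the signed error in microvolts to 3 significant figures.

−51.4 µV

Span = 3.19 V. LSB = 3.19 V / 2^13 ≈ 389.4 µV.
(V_in − V_min)/LSB = (0.6685558 − (0)) × 8192/3.19 = 1716.8681 → nearest code k = 1717.
V_code = 0 + (1717/8192) × 3.19 = 0.6686071777 V.
e = 0.6685558 − (0.6686071777) = −51.4 µV.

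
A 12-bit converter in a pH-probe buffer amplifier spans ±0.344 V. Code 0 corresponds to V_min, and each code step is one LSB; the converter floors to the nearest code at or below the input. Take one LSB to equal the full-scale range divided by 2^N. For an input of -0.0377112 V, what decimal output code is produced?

Span: 0.344 V − (-0.344 V) = 0.688 V. LSB = 0.688 V / 2^12 ≈ 168.0 µV.
V_in − V_min = -0.0377112 − (-0.344) = 0.3062888 V.
Divide by LSB: 0.3062888 × 4096/0.688 = 1823.4868.
Truncating gives code 1823.

1823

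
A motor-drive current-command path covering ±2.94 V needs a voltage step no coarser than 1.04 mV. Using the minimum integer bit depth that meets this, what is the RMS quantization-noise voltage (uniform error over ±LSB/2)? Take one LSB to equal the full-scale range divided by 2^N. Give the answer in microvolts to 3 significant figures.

207 µV

Span: 2.94 V − (-2.94 V) = 5.88 V.
Levels needed ≥ 5.88/1.04 mV = 5654. 2^13 = 8192 suffices, so N_min = 13.
One LSB is 5.88 V / 8192 = 0.71777 mV.
V_rms = LSB/√12 = 207 µV.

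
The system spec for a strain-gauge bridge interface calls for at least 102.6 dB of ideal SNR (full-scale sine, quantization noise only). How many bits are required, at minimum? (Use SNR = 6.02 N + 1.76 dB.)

Required N = ⌈(102.6 − 1.76)/6.02⌉ = ⌈16.751⌉ = 17.

17 bits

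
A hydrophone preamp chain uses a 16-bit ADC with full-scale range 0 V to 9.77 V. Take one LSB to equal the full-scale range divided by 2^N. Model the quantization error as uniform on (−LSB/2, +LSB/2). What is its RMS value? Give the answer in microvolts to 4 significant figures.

Span = 9.77 V.
LSB = 9.77 V ÷ 2^16 = 9.77/65536 V = 149.078 µV.
For a uniform distribution on [−LSB/2, +LSB/2], V_rms = LSB/√12 = 149.078 µV/3.4641 = 43.04 µV.

43.04 µV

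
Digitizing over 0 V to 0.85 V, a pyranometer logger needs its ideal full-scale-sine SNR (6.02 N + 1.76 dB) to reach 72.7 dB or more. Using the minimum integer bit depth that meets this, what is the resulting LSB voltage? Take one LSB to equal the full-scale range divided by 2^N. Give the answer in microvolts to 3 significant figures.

208 µV

Range is 0.85 V.
Solving 6.02 N ≥ 72.7 − 1.76: N ≥ 11.784. Round up → N = 12.
One LSB is 0.85 V / 4096 = 208 µV.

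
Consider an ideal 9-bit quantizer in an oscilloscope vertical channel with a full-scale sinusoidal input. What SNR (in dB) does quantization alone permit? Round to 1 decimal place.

For an ideal N-bit converter with full-scale sine input, SNR = 6.02 N + 1.76 dB. SNR = 6.02 × 9 + 1.76 = 54.18 + 1.76 = 55.94 dB.

55.9 dB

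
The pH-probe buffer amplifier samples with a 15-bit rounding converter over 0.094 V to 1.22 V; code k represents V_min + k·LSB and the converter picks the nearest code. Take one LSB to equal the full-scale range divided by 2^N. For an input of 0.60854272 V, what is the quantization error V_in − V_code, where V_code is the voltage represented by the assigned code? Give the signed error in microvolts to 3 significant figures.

−5.74 µV

Full-scale range = 1.22 V − (0.094 V) = 1.126 V. LSB = 1.126 V / 2^15 ≈ 34.36 µV.
Position in LSBs: (0.60854272 − (0.094)) × 32768/1.126 = 14973.8329; rounding gives k = 14974.
V_code = V_min + k × range/2^15 = 0.094 + 14974 × 1.126/32768 = 0.60854846191 V.
Error = V_in − V_code = 0.60854272 − (0.60854846191) = −5.74 µV.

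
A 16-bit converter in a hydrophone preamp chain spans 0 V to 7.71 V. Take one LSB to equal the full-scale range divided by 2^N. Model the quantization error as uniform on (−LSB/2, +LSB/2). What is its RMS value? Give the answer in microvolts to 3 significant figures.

34.0 µV

Range is 7.71 V.
One LSB is 7.71 V / 65536 = 117.65 µV.
For a uniform distribution on [−LSB/2, +LSB/2], V_rms = LSB/√12 = 117.65 µV/3.4641 = 34.0 µV.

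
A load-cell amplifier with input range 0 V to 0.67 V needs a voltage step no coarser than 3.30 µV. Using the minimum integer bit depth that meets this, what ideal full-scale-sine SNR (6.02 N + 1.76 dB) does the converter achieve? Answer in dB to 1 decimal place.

110.1 dB

Range is 0.67 V.
Need 2^N ≥ 0.67 V / 3.30 µV = 203000 → N_min = 18.
Ideal SNR at N = 18: 6.02·18 + 1.76 = 110.1 dB.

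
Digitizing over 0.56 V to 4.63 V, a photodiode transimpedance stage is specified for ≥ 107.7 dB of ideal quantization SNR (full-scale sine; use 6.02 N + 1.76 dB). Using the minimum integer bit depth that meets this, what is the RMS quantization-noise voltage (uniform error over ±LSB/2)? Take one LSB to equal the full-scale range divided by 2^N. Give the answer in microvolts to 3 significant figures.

Full-scale range = 4.63 V − (0.56 V) = 4.07 V.
Required N = ⌈(107.7 − 1.76)/6.02⌉ = ⌈17.598⌉ = 18.
Step size = 4.07/262144 V = 15.526 µV.
σ_q = LSB/√12 = 15.526 µV/3.4641 = 4.48 µV.

4.48 µV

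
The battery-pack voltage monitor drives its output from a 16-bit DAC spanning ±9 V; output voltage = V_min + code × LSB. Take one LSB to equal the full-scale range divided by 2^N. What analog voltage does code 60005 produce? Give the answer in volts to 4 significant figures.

Range = 9 − (-9) = 18 V. LSB = 18 V / 2^16.
V_out = -9 + 60005 × (18/65536) V
      = -9 V + 16.4809 V = 7.48087 V.

7.481 V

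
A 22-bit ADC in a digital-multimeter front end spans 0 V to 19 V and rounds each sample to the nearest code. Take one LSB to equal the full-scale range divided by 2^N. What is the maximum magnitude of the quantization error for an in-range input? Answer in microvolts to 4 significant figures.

2.265 µV

V_FS = 19 V.
LSB = 19 V ÷ 2^22 = 19/4194304 V = 4.52995 µV.
|e|_max = LSB/2 = 2.265 µV.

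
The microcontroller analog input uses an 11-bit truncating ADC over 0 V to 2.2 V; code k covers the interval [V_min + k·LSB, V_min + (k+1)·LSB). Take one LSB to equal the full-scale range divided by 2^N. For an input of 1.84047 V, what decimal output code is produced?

Full-scale range = 2.2 V. LSB = 2.2 V / 2^11 ≈ 1.074 mV.
V_in − V_min = 1.84047 − (0) = 1.84047 V.
Divide by LSB: 1.84047 × 2048/2.2 = 1713.3103.
Truncating gives code 1713.

1713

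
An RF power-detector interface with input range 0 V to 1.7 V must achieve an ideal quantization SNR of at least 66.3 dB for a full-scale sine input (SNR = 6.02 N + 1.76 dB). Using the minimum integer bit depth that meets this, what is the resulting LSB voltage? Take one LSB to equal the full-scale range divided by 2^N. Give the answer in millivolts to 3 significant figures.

0.830 mV

Full-scale range = 1.7 V.
Required N = ⌈(66.3 − 1.76)/6.02⌉ = ⌈10.721⌉ = 11.
LSB = 1.7 V ÷ 2^11 = 1.7/2048 V = 0.830 mV.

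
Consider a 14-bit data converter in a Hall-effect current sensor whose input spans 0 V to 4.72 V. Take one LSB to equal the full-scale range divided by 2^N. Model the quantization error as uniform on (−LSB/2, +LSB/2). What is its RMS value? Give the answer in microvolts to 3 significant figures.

83.2 µV

Range is 4.72 V.
LSB = 4.72 V / 2^14 = 288.09 µV.
σ_q = LSB/√12 = 288.09 µV/3.4641 = 83.2 µV.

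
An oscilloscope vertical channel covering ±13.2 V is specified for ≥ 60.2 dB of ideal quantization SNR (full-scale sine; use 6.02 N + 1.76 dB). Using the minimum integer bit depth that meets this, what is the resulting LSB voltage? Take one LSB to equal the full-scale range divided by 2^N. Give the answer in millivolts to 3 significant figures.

25.8 mV

Full-scale range = 13.2 V − (-13.2 V) = 26.4 V.
Required N = ⌈(60.2 − 1.76)/6.02⌉ = ⌈9.708⌉ = 10.
LSB = 26.4 V / 2^10 = 25.8 mV.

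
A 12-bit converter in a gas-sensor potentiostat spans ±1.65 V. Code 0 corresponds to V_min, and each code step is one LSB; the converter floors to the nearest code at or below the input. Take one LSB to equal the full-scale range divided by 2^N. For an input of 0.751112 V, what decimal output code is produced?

Span: 1.65 V − (-1.65 V) = 3.3 V. LSB = 3.3 V / 2^12 ≈ 0.8057 mV.
(V_in − V_min) × 2^12/range = (0.751112 − (-1.65)) × 4096/3.3 = 2980.289.
Floor → code = 2980.

2980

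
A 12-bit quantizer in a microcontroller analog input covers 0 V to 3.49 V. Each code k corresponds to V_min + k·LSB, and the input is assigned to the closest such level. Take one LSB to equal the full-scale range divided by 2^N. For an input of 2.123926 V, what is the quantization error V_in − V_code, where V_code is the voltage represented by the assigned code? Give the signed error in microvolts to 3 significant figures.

Range is 3.49 V. LSB = 3.49 V / 2^12 ≈ 0.8521 mV.
(2.123926 − (0)) / LSB = 2.123926 × 4096/3.49 = 2492.7223. Nearest integer: k = 2493.
Reconstructed level: 0 + 2493 × 3.49/4096 V = 2.124162598 V.
e = 2.123926 − (2.124162598) = −237 µV.

−237 µV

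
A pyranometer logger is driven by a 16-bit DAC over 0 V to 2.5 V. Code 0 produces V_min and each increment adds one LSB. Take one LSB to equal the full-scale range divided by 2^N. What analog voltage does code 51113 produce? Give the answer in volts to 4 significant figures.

Range is 2.5 V. LSB = 2.5 V / 2^16.
V_out = V_min + code × LSB = 0 V + 51113 × 2.5 V / 65536
      = 0 + 1.94981 = 1.94981 V.

1.950 V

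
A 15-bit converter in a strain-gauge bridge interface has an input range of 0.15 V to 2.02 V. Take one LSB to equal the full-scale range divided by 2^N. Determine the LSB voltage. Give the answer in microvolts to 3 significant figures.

Full-scale range = 2.02 V − (0.15 V) = 1.87 V.
2^15 = 32768 levels.
LSB = 1.87 V ÷ 2^15 = 1.87/32768 V = 57.1 µV.

57.1 µV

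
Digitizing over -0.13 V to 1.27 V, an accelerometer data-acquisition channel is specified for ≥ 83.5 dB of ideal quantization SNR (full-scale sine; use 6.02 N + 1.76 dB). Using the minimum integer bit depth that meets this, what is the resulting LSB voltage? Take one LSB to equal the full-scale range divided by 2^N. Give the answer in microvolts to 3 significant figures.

85.4 µV

Range = 1.27 − (-0.13) = 1.4 V.
Required N = ⌈(83.5 − 1.76)/6.02⌉ = ⌈13.578⌉ = 14.
One LSB is 1.4 V / 16384 = 85.4 µV.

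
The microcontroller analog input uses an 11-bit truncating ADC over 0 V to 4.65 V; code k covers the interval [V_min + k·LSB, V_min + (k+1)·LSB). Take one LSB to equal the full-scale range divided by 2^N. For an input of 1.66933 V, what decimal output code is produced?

Span = 4.65 V. LSB = 4.65 V / 2^11 ≈ 2.271 mV.
code = ⌊(V_in − V_min)/LSB⌋ = ⌊(V_in − V_min) × 2^11 / range⌋
     = ⌊(1.66933 − (0)) × 2048 / 4.65⌋ = ⌊1.66933 × 2048/4.65⌋
     = ⌊735.223⌋ = 735.

735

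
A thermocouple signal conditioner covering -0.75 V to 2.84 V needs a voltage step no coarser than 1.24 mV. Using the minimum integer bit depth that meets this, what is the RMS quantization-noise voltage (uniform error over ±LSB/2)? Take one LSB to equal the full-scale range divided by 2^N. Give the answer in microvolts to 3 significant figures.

Span: 2.84 V − (-0.75 V) = 3.59 V.
3.59 V / 1.24 mV = 2895. Since 2^11 = 2048 and 2^12 = 4096, N = 12.
LSB = 3.59 V / 2^12 = 0.87646 mV.
σ_q = LSB/√12 = 0.87646 mV/3.4641 = 253 µV.

253 µV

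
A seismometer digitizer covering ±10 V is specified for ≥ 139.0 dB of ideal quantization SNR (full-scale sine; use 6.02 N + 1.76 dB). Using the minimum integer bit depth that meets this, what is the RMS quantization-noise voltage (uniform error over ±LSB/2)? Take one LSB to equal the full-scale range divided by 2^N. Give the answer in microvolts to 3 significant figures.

Span: 10 V − (-10 V) = 20 V.
6.02 N + 1.76 ≥ 139.0 gives N ≥ 22.797, so the minimum integer is 23.
One LSB is 20 V / 8388608 = 2.3842 µV.
RMS noise = LSB/√12 = 0.688 µV.

0.688 µV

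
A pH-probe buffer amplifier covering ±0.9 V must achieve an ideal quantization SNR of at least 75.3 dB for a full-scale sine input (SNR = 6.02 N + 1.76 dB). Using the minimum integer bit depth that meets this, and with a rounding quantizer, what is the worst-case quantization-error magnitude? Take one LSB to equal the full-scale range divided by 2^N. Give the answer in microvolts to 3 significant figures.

The full-scale span is 0.9 − (-0.9) = 1.8 V.
Required N = ⌈(75.3 − 1.76)/6.02⌉ = ⌈12.216⌉ = 13.
LSB = 1.8 V / 2^13 = 219.73 µV.
Half an LSB is 110 µV.

110 µV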